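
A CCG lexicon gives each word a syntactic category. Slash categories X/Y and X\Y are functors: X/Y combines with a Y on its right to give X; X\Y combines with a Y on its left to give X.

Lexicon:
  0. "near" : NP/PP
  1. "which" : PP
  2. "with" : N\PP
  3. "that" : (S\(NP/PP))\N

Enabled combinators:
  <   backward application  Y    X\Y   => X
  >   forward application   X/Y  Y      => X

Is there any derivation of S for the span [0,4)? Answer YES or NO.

YES

[0,4] S   <
  [0,1] "near" : NP/PP
  [1,4] S\(NP/PP)   <
    [1,3] N   <
      [1,2] "which" : PP
      [2,3] "with" : N\PP
    [3,4] "that" : (S\(NP/PP))\N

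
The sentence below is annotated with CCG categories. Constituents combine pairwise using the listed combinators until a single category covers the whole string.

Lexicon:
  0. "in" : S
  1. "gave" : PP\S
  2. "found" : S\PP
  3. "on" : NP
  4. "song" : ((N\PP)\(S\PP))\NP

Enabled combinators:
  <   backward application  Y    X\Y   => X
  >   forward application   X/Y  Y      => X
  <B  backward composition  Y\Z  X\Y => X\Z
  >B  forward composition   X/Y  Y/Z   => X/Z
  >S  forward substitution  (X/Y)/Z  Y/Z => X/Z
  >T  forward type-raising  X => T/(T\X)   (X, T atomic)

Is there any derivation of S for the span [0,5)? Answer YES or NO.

S PP\S S\PP NP ((N\PP)\(S\PP))\NP
CKY chart[0,5] = {N, N/(N\N), NP/(NP\N), PP/(PP\N), S/(S\N)}; S ∉ chart

NO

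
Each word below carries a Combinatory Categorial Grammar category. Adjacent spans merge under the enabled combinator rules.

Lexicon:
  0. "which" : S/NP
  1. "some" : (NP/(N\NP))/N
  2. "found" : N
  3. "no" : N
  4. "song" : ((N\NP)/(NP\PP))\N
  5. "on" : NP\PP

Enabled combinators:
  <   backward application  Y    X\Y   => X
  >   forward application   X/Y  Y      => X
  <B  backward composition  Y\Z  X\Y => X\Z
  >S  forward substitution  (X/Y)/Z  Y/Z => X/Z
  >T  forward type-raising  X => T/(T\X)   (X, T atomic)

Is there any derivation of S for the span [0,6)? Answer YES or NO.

[0,6] S   >
  [0,1] "which" : S/NP
  [1,6] NP   >
    [1,3] NP/(N\NP)   >
      [1,2] "some" : (NP/(N\NP))/N
      [2,3] "found" : N
    [3,6] N\NP   >
      [3,5] (N\NP)/(NP\PP)   <
        [3,4] "no" : N
        [4,5] "song" : ((N\NP)/(NP\PP))\N
      [5,6] "on" : NP\PP

YES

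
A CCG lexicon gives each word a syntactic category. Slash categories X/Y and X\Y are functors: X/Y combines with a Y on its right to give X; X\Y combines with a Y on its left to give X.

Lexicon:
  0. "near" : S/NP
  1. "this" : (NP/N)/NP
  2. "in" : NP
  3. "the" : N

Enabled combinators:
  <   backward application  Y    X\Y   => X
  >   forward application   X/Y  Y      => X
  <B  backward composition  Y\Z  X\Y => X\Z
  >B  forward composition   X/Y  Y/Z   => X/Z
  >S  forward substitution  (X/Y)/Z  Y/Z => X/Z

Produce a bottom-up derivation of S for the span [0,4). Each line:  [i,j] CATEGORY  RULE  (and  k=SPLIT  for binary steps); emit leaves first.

[0,1] S/NP  lex  "near"
[1,2] (NP/N)/NP  lex  "this"
[2,3] NP  lex  "in"
[1,3] NP/N  >  k=2
[0,3] S/N  >B  k=1
[3,4] N  lex  "the"
[0,4] S  >  k=3

[0,4] S   >
  [0,3] S/N   >B
    [0,1] "near" : S/NP
    [1,3] NP/N   >
      [1,2] "this" : (NP/N)/NP
      [2,3] "in" : NP
  [3,4] "the" : N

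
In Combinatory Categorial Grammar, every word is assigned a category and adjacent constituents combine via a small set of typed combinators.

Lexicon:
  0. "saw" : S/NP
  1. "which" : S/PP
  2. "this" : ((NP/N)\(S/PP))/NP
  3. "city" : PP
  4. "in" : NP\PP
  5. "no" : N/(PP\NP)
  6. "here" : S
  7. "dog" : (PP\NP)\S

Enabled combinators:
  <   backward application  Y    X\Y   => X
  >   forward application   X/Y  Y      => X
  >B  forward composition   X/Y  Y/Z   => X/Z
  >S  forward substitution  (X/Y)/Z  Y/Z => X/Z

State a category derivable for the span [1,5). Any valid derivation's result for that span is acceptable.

[0,8] S   >
  [0,1] "saw" : S/NP
  [1,8] NP   >
    [1,5] NP/N   <
      [1,2] "which" : S/PP
      [2,5] (NP/N)\(S/PP)   >
        [2,3] "this" : ((NP/N)\(S/PP))/NP
        [3,5] NP   <
          [3,4] "city" : PP
          [4,5] "in" : NP\PP
    [5,8] N   >
      [5,6] "no" : N/(PP\NP)
      [6,8] PP\NP   <
        [6,7] "here" : S
        [7,8] "dog" : (PP\NP)\S

NP/N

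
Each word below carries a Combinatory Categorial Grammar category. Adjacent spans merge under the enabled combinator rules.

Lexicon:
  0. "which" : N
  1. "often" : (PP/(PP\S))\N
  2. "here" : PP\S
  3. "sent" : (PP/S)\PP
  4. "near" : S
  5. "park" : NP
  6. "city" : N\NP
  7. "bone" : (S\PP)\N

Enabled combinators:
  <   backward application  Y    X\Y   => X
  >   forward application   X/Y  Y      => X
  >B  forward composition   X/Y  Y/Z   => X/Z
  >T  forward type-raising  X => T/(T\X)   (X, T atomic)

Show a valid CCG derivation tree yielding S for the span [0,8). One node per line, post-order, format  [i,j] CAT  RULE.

[0,1] N  lex  "which"
[1,2] (PP/(PP\S))\N  lex  "often"
[0,2] PP/(PP\S)  <  k=1
[2,3] PP\S  lex  "here"
[0,3] PP  >  k=2
[3,4] (PP/S)\PP  lex  "sent"
[0,4] PP/S  <  k=3
[4,5] S  lex  "near"
[0,5] PP  >  k=4
[5,6] NP  lex  "park"
[6,7] N\NP  lex  "city"
[5,7] N  <  k=6
[7,8] (S\PP)\N  lex  "bone"
[5,8] S\PP  <  k=7
[0,8] S  <  k=5

[0,8] S   <
  [0,5] PP   >
    [0,4] PP/S   <
      [0,3] PP   >
        [0,2] PP/(PP\S)   <
          [0,1] "which" : N
          [1,2] "often" : (PP/(PP\S))\N
        [2,3] "here" : PP\S
      [3,4] "sent" : (PP/S)\PP
    [4,5] "near" : S
  [5,8] S\PP   <
    [5,7] N   <
      [5,6] "park" : NP
      [6,7] "city" : N\NP
    [7,8] "bone" : (S\PP)\N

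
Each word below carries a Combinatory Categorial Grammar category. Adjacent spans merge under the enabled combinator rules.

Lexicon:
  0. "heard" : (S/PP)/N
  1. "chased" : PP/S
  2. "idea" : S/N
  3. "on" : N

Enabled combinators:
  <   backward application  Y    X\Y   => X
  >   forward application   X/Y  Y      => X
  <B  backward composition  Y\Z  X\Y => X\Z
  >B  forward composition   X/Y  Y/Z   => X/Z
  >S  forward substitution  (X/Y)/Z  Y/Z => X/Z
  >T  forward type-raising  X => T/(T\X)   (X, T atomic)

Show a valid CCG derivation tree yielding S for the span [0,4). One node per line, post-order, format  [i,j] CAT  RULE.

[0,1] (S/PP)/N  lex  "heard"
[1,2] PP/S  lex  "chased"
[2,3] S/N  lex  "idea"
[1,3] PP/N  >B  k=2
[0,3] S/N  >S  k=1
[3,4] N  lex  "on"
[0,4] S  >  k=3

[0,4] S   >
  [0,3] S/N   >S
    [0,1] "heard" : (S/PP)/N
    [1,3] PP/N   >B
      [1,2] "chased" : PP/S
      [2,3] "idea" : S/N
  [3,4] "on" : N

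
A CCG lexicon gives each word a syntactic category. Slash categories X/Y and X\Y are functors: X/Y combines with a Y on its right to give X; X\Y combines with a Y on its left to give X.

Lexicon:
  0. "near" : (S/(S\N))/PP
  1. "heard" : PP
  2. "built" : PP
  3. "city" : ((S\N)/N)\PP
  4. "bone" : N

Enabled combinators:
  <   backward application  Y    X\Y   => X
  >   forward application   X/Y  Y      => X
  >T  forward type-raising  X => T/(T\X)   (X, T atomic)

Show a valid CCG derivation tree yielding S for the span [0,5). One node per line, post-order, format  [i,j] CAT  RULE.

[0,1] (S/(S\N))/PP  lex  "near"
[1,2] PP  lex  "heard"
[0,2] S/(S\N)  >  k=1
[2,3] PP  lex  "built"
[3,4] ((S\N)/N)\PP  lex  "city"
[2,4] (S\N)/N  <  k=3
[4,5] N  lex  "bone"
[2,5] S\N  >  k=4
[0,5] S  >  k=2

[0,5] S   >
  [0,2] S/(S\N)   >
    [0,1] "near" : (S/(S\N))/PP
    [1,2] "heard" : PP
  [2,5] S\N   >
    [2,4] (S\N)/N   <
      [2,3] "built" : PP
      [3,4] "city" : ((S\N)/N)\PP
    [4,5] "bone" : N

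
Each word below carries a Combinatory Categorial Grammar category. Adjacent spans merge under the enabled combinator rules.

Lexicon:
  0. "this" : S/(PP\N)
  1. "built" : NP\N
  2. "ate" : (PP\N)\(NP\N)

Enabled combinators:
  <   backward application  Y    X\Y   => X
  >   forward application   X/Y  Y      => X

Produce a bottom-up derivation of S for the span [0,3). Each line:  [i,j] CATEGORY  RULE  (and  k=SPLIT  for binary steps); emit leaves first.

[0,3] S   >
  [0,1] "this" : S/(PP\N)
  [1,3] PP\N   <
    [1,2] "built" : NP\N
    [2,3] "ate" : (PP\N)\(NP\N)

[0,1] S/(PP\N)  lex  "this"
[1,2] NP\N  lex  "built"
[2,3] (PP\N)\(NP\N)  lex  "ate"
[1,3] PP\N  <  k=2
[0,3] S  >  k=1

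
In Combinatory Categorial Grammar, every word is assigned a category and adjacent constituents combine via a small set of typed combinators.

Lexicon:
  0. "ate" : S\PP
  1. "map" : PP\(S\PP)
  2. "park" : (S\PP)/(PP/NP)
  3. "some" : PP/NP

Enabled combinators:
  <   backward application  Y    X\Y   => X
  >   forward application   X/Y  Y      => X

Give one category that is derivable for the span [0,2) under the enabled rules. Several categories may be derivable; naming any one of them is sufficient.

PP

[0,4] S   <
  [0,2] PP   <
    [0,1] "ate" : S\PP
    [1,2] "map" : PP\(S\PP)
  [2,4] S\PP   >
    [2,3] "park" : (S\PP)/(PP/NP)
    [3,4] "some" : PP/NP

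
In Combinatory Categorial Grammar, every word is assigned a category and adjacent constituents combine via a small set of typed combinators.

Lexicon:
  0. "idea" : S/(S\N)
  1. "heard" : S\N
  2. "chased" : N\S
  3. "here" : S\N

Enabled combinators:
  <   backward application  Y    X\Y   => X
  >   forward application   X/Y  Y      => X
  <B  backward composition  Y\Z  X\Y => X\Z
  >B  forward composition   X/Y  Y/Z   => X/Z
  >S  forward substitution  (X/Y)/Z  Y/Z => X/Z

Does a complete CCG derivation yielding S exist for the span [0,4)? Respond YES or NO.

YES

[0,4] S   <
  [0,3] N   <
    [0,2] S   >
      [0,1] "idea" : S/(S\N)
      [1,2] "heard" : S\N
    [2,3] "chased" : N\S
  [3,4] "here" : S\N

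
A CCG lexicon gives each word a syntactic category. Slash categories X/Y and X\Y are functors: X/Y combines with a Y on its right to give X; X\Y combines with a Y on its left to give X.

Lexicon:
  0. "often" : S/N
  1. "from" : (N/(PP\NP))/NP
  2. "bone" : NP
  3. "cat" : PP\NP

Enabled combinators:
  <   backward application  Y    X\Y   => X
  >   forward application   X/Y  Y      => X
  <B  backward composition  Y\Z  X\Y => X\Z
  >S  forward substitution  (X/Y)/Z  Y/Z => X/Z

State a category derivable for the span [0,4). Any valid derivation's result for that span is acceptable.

[0,4] S   >
  [0,1] "often" : S/N
  [1,4] N   >
    [1,3] N/(PP\NP)   >
      [1,2] "from" : (N/(PP\NP))/NP
      [2,3] "bone" : NP
    [3,4] "cat" : PP\NP

S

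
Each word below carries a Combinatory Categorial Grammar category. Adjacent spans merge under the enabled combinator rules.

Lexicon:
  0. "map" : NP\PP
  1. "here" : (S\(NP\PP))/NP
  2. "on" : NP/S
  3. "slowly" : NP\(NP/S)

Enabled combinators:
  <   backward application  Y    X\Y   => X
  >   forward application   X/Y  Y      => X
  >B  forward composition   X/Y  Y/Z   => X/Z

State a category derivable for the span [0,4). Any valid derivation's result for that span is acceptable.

[0,4] S   <
  [0,1] "map" : NP\PP
  [1,4] S\(NP\PP)   >
    [1,2] "here" : (S\(NP\PP))/NP
    [2,4] NP   <
      [2,3] "on" : NP/S
      [3,4] "slowly" : NP\(NP/S)

S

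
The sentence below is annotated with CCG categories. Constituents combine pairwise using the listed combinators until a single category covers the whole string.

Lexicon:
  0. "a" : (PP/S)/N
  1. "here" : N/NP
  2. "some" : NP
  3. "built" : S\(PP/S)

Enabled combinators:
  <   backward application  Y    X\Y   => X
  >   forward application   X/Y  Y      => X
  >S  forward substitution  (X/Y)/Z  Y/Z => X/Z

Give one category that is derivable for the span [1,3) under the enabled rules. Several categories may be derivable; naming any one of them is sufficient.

N

[0,4] S   <
  [0,3] PP/S   >
    [0,1] "a" : (PP/S)/N
    [1,3] N   >
      [1,2] "here" : N/NP
      [2,3] "some" : NP
  [3,4] "built" : S\(PP/S)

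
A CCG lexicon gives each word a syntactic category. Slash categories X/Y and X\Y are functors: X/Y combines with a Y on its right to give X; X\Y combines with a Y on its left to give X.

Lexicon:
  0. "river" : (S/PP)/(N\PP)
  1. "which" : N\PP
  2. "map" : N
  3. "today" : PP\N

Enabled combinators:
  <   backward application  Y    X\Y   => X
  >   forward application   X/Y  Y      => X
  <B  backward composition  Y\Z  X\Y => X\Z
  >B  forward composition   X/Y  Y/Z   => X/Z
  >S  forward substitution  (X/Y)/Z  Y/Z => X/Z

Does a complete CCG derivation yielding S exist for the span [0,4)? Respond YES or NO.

[0,4] S   >
  [0,2] S/PP   >
    [0,1] "river" : (S/PP)/(N\PP)
    [1,2] "which" : N\PP
  [2,4] PP   <
    [2,3] "map" : N
    [3,4] "today" : PP\N

YES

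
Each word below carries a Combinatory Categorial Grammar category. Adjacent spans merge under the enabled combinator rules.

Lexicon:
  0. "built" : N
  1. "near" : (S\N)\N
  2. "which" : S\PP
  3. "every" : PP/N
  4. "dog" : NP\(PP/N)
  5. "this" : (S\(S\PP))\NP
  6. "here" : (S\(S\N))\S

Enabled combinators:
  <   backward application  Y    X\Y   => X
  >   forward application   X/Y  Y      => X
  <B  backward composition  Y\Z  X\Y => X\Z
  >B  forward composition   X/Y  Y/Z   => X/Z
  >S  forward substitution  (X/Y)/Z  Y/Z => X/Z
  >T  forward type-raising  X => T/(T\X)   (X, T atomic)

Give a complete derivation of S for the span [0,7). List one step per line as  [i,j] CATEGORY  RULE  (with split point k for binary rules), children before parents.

[0,7] S   <
  [0,2] S\N   <
    [0,1] "built" : N
    [1,2] "near" : (S\N)\N
  [2,7] S\(S\N)   <
    [2,6] S   <
      [2,3] "which" : S\PP
      [3,6] S\(S\PP)   <
        [3,5] NP   <
          [3,4] "every" : PP/N
          [4,5] "dog" : NP\(PP/N)
        [5,6] "this" : (S\(S\PP))\NP
    [6,7] "here" : (S\(S\N))\S

[0,1] N  lex  "built"
[1,2] (S\N)\N  lex  "near"
[0,2] S\N  <  k=1
[2,3] S\PP  lex  "which"
[3,4] PP/N  lex  "every"
[4,5] NP\(PP/N)  lex  "dog"
[3,5] NP  <  k=4
[5,6] (S\(S\PP))\NP  lex  "this"
[3,6] S\(S\PP)  <  k=5
[2,6] S  <  k=3
[6,7] (S\(S\N))\S  lex  "here"
[2,7] S\(S\N)  <  k=6
[0,7] S  <  k=2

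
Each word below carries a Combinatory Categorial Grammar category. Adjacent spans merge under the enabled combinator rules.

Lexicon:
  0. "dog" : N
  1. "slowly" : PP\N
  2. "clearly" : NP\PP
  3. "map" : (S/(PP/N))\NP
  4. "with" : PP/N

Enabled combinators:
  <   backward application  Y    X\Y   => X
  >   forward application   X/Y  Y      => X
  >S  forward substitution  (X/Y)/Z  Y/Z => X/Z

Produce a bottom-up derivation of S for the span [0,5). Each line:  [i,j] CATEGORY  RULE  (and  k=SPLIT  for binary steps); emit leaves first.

[0,5] S   >
  [0,4] S/(PP/N)   <
    [0,3] NP   <
      [0,2] PP   <
        [0,1] "dog" : N
        [1,2] "slowly" : PP\N
      [2,3] "clearly" : NP\PP
    [3,4] "map" : (S/(PP/N))\NP
  [4,5] "with" : PP/N

[0,1] N  lex  "dog"
[1,2] PP\N  lex  "slowly"
[0,2] PP  <  k=1
[2,3] NP\PP  lex  "clearly"
[0,3] NP  <  k=2
[3,4] (S/(PP/N))\NP  lex  "map"
[0,4] S/(PP/N)  <  k=3
[4,5] PP/N  lex  "with"
[0,5] S  >  k=4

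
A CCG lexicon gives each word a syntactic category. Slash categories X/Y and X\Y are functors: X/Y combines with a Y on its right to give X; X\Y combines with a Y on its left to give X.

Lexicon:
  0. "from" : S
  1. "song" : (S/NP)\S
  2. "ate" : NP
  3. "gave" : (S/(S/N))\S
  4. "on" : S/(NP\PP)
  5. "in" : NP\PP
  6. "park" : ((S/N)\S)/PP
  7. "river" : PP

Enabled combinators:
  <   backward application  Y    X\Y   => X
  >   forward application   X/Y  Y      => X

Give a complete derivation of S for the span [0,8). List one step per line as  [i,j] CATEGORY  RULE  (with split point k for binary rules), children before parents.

[0,1] S  lex  "from"
[1,2] (S/NP)\S  lex  "song"
[0,2] S/NP  <  k=1
[2,3] NP  lex  "ate"
[0,3] S  >  k=2
[3,4] (S/(S/N))\S  lex  "gave"
[0,4] S/(S/N)  <  k=3
[4,5] S/(NP\PP)  lex  "on"
[5,6] NP\PP  lex  "in"
[4,6] S  >  k=5
[6,7] ((S/N)\S)/PP  lex  "park"
[7,8] PP  lex  "river"
[6,8] (S/N)\S  >  k=7
[4,8] S/N  <  k=6
[0,8] S  >  k=4

[0,8] S   >
  [0,4] S/(S/N)   <
    [0,3] S   >
      [0,2] S/NP   <
        [0,1] "from" : S
        [1,2] "song" : (S/NP)\S
      [2,3] "ate" : NP
    [3,4] "gave" : (S/(S/N))\S
  [4,8] S/N   <
    [4,6] S   >
      [4,5] "on" : S/(NP\PP)
      [5,6] "in" : NP\PP
    [6,8] (S/N)\S   >
      [6,7] "park" : ((S/N)\S)/PP
      [7,8] "river" : PP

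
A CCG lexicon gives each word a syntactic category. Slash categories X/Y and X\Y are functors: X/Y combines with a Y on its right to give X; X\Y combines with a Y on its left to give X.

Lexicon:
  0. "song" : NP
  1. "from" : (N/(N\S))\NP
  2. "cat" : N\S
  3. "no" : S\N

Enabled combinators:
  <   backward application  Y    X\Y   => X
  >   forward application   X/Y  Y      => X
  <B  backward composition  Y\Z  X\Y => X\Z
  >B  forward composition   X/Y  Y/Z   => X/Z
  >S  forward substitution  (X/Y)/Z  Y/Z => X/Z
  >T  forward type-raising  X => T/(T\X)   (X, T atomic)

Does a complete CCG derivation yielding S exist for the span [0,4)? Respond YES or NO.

YES

[0,4] S   <
  [0,3] N   >
    [0,2] N/(N\S)   <
      [0,1] "song" : NP
      [1,2] "from" : (N/(N\S))\NP
    [2,3] "cat" : N\S
  [3,4] "no" : S\N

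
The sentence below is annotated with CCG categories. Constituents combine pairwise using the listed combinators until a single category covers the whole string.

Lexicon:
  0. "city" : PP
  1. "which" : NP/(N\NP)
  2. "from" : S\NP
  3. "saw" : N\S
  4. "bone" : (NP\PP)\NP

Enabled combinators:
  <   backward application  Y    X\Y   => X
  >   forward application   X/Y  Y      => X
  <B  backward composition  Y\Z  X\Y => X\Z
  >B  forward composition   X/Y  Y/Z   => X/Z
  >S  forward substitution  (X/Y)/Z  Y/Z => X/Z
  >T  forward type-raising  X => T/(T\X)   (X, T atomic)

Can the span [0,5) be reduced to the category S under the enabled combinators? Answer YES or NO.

PP NP/(N\NP) S\NP N\S (NP\PP)\NP
CKY chart[0,5] = {N/(N\NP), NP, NP/(NP\NP), PP/(PP\NP), S/(S\NP)}; S ∉ chart

NO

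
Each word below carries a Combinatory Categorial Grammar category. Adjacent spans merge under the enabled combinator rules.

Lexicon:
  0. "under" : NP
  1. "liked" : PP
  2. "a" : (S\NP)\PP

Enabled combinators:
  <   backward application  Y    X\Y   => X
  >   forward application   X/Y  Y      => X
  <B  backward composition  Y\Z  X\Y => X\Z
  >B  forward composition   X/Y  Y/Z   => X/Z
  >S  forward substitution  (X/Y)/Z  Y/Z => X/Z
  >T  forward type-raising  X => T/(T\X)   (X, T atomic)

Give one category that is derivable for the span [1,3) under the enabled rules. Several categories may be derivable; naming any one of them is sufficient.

[0,3] S   >
  [0,1] S/(S\NP)   >T
    [0,1] "under" : NP
  [1,3] S\NP   <
    [1,2] "liked" : PP
    [2,3] "a" : (S\NP)\PP

S\NP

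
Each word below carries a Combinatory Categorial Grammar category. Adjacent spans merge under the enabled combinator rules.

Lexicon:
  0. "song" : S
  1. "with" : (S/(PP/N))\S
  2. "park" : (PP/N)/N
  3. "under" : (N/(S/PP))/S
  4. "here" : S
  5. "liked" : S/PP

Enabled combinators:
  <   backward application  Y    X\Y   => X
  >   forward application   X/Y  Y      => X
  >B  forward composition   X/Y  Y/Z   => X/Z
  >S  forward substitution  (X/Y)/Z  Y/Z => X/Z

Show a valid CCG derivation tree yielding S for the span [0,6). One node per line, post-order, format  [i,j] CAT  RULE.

[0,6] S   >
  [0,3] S/N   >B
    [0,2] S/(PP/N)   <
      [0,1] "song" : S
      [1,2] "with" : (S/(PP/N))\S
    [2,3] "park" : (PP/N)/N
  [3,6] N   >
    [3,5] N/(S/PP)   >
      [3,4] "under" : (N/(S/PP))/S
      [4,5] "here" : S
    [5,6] "liked" : S/PP

[0,1] S  lex  "song"
[1,2] (S/(PP/N))\S  lex  "with"
[0,2] S/(PP/N)  <  k=1
[2,3] (PP/N)/N  lex  "park"
[0,3] S/N  >B  k=2
[3,4] (N/(S/PP))/S  lex  "under"
[4,5] S  lex  "here"
[3,5] N/(S/PP)  >  k=4
[5,6] S/PP  lex  "liked"
[3,6] N  >  k=5
[0,6] S  >  k=3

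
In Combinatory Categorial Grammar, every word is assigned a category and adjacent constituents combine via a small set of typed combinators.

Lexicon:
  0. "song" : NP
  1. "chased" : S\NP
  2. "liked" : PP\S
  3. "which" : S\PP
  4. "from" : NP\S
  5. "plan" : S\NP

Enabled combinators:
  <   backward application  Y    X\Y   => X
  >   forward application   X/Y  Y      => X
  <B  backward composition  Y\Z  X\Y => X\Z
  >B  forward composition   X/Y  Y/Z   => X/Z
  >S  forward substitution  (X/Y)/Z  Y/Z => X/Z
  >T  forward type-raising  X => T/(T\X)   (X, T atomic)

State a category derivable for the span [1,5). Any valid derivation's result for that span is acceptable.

NP\NP

[0,6] S   >
  [0,1] S/(S\NP)   >T
    [0,1] "song" : NP
  [1,6] S\NP   <B
    [1,5] NP\NP   <B
      [1,2] "chased" : S\NP
      [2,5] NP\S   <B
        [2,3] "liked" : PP\S
        [3,5] NP\PP   <B
          [3,4] "which" : S\PP
          [4,5] "from" : NP\S
    [5,6] "plan" : S\NP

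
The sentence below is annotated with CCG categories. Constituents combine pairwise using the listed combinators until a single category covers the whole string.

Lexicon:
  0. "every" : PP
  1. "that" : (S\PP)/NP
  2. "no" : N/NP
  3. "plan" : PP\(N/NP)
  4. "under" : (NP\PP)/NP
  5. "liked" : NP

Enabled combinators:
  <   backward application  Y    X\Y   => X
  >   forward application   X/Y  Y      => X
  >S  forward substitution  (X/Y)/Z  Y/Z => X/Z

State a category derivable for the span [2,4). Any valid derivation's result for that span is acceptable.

[0,6] S   <
  [0,1] "every" : PP
  [1,6] S\PP   >
    [1,2] "that" : (S\PP)/NP
    [2,6] NP   <
      [2,4] PP   <
        [2,3] "no" : N/NP
        [3,4] "plan" : PP\(N/NP)
      [4,6] NP\PP   >
        [4,5] "under" : (NP\PP)/NP
        [5,6] "liked" : NP

PP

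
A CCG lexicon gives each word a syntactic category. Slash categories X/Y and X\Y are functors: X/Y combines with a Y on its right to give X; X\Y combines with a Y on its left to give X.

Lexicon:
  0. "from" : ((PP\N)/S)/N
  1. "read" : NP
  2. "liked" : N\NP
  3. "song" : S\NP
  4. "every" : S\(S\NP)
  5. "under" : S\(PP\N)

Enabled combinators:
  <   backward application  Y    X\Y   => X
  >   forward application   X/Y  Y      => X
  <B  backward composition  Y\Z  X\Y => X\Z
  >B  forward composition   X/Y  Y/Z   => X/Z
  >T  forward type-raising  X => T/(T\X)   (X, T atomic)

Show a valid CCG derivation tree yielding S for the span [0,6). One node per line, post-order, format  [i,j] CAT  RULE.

[0,6] S   <
  [0,5] PP\N   >
    [0,3] (PP\N)/S   >
      [0,1] "from" : ((PP\N)/S)/N
      [1,3] N   >
        [1,2] N/(N\NP)   >T
          [1,2] "read" : NP
        [2,3] "liked" : N\NP
    [3,5] S   <
      [3,4] "song" : S\NP
      [4,5] "every" : S\(S\NP)
  [5,6] "under" : S\(PP\N)

[0,1] ((PP\N)/S)/N  lex  "from"
[1,2] NP  lex  "read"
[1,2] N/(N\NP)  >T
[2,3] N\NP  lex  "liked"
[1,3] N  >  k=2
[0,3] (PP\N)/S  >  k=1
[3,4] S\NP  lex  "song"
[4,5] S\(S\NP)  lex  "every"
[3,5] S  <  k=4
[0,5] PP\N  >  k=3
[5,6] S\(PP\N)  lex  "under"
[0,6] S  <  k=5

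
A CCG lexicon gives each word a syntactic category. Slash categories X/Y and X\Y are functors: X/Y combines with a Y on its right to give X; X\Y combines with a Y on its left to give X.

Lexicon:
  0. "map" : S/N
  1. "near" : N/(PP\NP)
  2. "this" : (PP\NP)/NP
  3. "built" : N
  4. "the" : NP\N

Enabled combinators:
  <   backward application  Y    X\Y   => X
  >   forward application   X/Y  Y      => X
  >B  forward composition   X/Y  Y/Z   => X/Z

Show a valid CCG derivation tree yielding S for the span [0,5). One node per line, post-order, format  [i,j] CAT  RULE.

[0,5] S   >
  [0,1] "map" : S/N
  [1,5] N   >
    [1,2] "near" : N/(PP\NP)
    [2,5] PP\NP   >
      [2,3] "this" : (PP\NP)/NP
      [3,5] NP   <
        [3,4] "built" : N
        [4,5] "the" : NP\N

[0,1] S/N  lex  "map"
[1,2] N/(PP\NP)  lex  "near"
[2,3] (PP\NP)/NP  lex  "this"
[3,4] N  lex  "built"
[4,5] NP\N  lex  "the"
[3,5] NP  <  k=4
[2,5] PP\NP  >  k=3
[1,5] N  >  k=2
[0,5] S  >  k=1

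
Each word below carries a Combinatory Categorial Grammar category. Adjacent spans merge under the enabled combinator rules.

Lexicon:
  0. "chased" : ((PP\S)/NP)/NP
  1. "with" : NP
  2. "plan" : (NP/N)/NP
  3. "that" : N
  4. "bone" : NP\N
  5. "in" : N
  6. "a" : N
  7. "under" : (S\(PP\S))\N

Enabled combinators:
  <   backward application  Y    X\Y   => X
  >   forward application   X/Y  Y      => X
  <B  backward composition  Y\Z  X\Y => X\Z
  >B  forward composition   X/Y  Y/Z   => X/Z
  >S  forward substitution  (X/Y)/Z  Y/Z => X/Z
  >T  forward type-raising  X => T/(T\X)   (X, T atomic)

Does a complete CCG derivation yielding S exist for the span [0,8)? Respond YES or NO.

[0,8] S   <
  [0,6] PP\S   >
    [0,2] (PP\S)/NP   >
      [0,1] "chased" : ((PP\S)/NP)/NP
      [1,2] "with" : NP
    [2,6] NP   >
      [2,5] NP/N   >
        [2,3] "plan" : (NP/N)/NP
        [3,5] NP   >
          [3,4] NP/(NP\N)   >T
            [3,4] "that" : N
          [4,5] "bone" : NP\N
      [5,6] "in" : N
  [6,8] S\(PP\S)   <
    [6,7] "a" : N
    [7,8] "under" : (S\(PP\S))\N

YES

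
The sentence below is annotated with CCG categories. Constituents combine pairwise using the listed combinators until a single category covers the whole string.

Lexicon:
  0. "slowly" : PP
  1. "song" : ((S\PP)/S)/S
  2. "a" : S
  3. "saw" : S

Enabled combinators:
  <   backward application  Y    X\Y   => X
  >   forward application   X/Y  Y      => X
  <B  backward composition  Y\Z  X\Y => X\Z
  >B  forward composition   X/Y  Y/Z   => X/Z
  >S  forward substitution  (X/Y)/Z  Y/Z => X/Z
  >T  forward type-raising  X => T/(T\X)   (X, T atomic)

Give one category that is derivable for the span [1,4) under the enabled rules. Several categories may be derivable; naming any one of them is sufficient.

S\PP

[0,4] S   <
  [0,1] "slowly" : PP
  [1,4] S\PP   >
    [1,3] (S\PP)/S   >
      [1,2] "song" : ((S\PP)/S)/S
      [2,3] "a" : S
    [3,4] "saw" : S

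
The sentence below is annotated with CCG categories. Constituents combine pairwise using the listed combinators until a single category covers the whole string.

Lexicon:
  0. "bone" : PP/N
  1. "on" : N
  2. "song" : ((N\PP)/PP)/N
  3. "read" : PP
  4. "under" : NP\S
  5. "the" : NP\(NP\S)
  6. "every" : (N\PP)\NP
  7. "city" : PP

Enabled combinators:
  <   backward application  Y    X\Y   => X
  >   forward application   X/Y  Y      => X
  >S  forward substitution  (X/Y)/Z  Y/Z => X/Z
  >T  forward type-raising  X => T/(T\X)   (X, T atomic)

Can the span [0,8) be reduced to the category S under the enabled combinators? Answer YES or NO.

NO

PP/N N ((N\PP)/PP)/N PP NP\S NP\(NP\S) (N\PP)\NP PP
CKY chart[0,8] = {N, N/(N\N), NP/(NP\N), PP/(PP\N), S/(S\N)}; S ∉ chart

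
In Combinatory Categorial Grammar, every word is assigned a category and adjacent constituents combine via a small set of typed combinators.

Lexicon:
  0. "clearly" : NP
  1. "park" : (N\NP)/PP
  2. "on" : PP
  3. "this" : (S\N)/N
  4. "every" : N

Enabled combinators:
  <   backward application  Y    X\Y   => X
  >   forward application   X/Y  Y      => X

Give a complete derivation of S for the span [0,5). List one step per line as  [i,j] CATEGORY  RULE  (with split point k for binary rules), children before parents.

[0,5] S   <
  [0,3] N   <
    [0,1] "clearly" : NP
    [1,3] N\NP   >
      [1,2] "park" : (N\NP)/PP
      [2,3] "on" : PP
  [3,5] S\N   >
    [3,4] "this" : (S\N)/N
    [4,5] "every" : N

[0,1] NP  lex  "clearly"
[1,2] (N\NP)/PP  lex  "park"
[2,3] PP  lex  "on"
[1,3] N\NP  >  k=2
[0,3] N  <  k=1
[3,4] (S\N)/N  lex  "this"
[4,5] N  lex  "every"
[3,5] S\N  >  k=4
[0,5] S  <  k=3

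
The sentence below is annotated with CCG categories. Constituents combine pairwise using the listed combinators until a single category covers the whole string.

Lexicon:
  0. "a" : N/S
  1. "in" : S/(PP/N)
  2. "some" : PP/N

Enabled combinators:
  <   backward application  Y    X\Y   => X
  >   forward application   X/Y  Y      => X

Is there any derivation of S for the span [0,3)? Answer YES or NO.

NO

N/S S/(PP/N) PP/N
CKY chart[0,3] = {N}; S ∉ chart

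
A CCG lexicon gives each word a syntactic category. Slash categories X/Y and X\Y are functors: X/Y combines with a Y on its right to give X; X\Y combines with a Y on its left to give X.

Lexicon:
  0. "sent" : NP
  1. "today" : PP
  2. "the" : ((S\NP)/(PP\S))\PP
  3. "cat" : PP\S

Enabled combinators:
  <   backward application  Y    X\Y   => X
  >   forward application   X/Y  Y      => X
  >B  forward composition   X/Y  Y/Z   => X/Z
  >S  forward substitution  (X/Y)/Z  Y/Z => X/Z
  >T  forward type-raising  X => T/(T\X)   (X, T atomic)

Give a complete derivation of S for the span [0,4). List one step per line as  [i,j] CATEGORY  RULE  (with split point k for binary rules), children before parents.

[0,1] NP  lex  "sent"
[1,2] PP  lex  "today"
[2,3] ((S\NP)/(PP\S))\PP  lex  "the"
[1,3] (S\NP)/(PP\S)  <  k=2
[3,4] PP\S  lex  "cat"
[1,4] S\NP  >  k=3
[0,4] S  <  k=1

[0,4] S   <
  [0,1] "sent" : NP
  [1,4] S\NP   >
    [1,3] (S\NP)/(PP\S)   <
      [1,2] "today" : PP
      [2,3] "the" : ((S\NP)/(PP\S))\PP
    [3,4] "cat" : PP\S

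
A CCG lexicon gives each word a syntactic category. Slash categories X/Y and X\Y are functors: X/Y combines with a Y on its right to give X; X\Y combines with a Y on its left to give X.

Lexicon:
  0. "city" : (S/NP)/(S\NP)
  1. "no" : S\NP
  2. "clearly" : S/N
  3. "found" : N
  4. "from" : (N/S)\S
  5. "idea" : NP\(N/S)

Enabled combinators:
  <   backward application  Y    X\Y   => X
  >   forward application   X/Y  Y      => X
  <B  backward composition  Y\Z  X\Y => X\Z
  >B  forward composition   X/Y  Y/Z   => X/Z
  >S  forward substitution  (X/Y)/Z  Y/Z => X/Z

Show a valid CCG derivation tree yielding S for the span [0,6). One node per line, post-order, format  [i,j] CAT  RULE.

[0,6] S   >
  [0,2] S/NP   >
    [0,1] "city" : (S/NP)/(S\NP)
    [1,2] "no" : S\NP
  [2,6] NP   <
    [2,4] S   >
      [2,3] "clearly" : S/N
      [3,4] "found" : N
    [4,6] NP\S   <B
      [4,5] "from" : (N/S)\S
      [5,6] "idea" : NP\(N/S)

[0,1] (S/NP)/(S\NP)  lex  "city"
[1,2] S\NP  lex  "no"
[0,2] S/NP  >  k=1
[2,3] S/N  lex  "clearly"
[3,4] N  lex  "found"
[2,4] S  >  k=3
[4,5] (N/S)\S  lex  "from"
[5,6] NP\(N/S)  lex  "idea"
[4,6] NP\S  <B  k=5
[2,6] NP  <  k=4
[0,6] S  >  k=2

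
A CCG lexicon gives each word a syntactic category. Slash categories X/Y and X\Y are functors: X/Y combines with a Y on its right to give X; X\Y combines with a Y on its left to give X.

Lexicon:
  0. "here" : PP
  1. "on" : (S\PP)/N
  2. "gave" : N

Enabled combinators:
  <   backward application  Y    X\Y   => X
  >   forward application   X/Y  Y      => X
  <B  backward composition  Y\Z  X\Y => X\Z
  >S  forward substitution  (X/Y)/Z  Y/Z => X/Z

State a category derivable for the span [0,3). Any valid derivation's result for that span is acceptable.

S

[0,3] S   <
  [0,1] "here" : PP
  [1,3] S\PP   >
    [1,2] "on" : (S\PP)/N
    [2,3] "gave" : N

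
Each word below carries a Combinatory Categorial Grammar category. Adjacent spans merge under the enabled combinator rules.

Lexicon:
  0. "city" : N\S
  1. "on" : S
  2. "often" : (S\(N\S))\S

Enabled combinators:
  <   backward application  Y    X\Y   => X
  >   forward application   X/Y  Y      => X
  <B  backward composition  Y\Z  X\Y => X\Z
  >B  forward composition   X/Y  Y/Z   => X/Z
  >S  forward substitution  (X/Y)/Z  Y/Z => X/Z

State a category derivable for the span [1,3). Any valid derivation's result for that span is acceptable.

S\(N\S)

[0,3] S   <
  [0,1] "city" : N\S
  [1,3] S\(N\S)   <
    [1,2] "on" : S
    [2,3] "often" : (S\(N\S))\S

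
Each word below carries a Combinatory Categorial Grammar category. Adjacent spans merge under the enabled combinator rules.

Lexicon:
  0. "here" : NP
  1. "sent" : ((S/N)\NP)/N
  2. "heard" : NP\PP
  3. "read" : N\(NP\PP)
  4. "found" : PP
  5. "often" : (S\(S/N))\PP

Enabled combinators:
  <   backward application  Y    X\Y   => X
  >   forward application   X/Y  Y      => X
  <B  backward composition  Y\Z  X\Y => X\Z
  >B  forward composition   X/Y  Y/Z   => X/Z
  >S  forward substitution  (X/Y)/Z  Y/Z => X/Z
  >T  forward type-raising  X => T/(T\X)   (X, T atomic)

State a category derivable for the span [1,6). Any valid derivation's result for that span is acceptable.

[0,6] S   <
  [0,1] "here" : NP
  [1,6] S\NP   <B
    [1,4] (S/N)\NP   >
      [1,2] "sent" : ((S/N)\NP)/N
      [2,4] N   <
        [2,3] "heard" : NP\PP
        [3,4] "read" : N\(NP\PP)
    [4,6] S\(S/N)   <
      [4,5] "found" : PP
      [5,6] "often" : (S\(S/N))\PP

S\NP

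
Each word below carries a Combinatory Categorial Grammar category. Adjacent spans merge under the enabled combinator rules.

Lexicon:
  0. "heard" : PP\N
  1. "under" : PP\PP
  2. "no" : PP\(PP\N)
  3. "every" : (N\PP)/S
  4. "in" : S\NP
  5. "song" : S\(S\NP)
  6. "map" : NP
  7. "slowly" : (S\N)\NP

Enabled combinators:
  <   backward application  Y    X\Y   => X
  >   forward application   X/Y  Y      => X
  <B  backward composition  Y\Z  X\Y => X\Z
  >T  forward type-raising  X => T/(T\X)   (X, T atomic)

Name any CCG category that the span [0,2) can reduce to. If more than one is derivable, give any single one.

PP\N

[0,8] S   <
  [0,3] PP   <
    [0,2] PP\N   <B
      [0,1] "heard" : PP\N
      [1,2] "under" : PP\PP
    [2,3] "no" : PP\(PP\N)
  [3,8] S\PP   <B
    [3,6] N\PP   >
      [3,4] "every" : (N\PP)/S
      [4,6] S   <
        [4,5] "in" : S\NP
        [5,6] "song" : S\(S\NP)
    [6,8] S\N   <
      [6,7] "map" : NP
      [7,8] "slowly" : (S\N)\NP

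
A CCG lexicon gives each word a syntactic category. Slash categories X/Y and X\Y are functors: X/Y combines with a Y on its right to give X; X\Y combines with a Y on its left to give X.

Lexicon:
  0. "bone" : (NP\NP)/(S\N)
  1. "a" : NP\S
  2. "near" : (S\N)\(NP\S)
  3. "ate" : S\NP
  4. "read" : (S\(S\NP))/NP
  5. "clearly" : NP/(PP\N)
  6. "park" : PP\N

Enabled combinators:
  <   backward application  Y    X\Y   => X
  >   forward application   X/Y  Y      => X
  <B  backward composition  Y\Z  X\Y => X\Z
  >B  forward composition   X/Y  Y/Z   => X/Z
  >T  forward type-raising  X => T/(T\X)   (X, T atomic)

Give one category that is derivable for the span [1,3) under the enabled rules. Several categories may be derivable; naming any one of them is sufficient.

[0,7] S   <
  [0,4] S\NP   <B
    [0,3] NP\NP   >
      [0,1] "bone" : (NP\NP)/(S\N)
      [1,3] S\N   <
        [1,2] "a" : NP\S
        [2,3] "near" : (S\N)\(NP\S)
    [3,4] "ate" : S\NP
  [4,7] S\(S\NP)   >
    [4,5] "read" : (S\(S\NP))/NP
    [5,7] NP   >
      [5,6] "clearly" : NP/(PP\N)
      [6,7] "park" : PP\N

S\N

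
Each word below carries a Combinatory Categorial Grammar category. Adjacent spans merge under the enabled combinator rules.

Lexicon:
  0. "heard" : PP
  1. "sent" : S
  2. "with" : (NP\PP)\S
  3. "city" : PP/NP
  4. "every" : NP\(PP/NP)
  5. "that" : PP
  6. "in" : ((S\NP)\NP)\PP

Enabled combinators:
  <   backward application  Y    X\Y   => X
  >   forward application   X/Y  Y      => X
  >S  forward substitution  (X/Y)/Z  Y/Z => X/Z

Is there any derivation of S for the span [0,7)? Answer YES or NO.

[0,7] S   <
  [0,3] NP   <
    [0,1] "heard" : PP
    [1,3] NP\PP   <
      [1,2] "sent" : S
      [2,3] "with" : (NP\PP)\S
  [3,7] S\NP   <
    [3,5] NP   <
      [3,4] "city" : PP/NP
      [4,5] "every" : NP\(PP/NP)
    [5,7] (S\NP)\NP   <
      [5,6] "that" : PP
      [6,7] "in" : ((S\NP)\NP)\PP

YES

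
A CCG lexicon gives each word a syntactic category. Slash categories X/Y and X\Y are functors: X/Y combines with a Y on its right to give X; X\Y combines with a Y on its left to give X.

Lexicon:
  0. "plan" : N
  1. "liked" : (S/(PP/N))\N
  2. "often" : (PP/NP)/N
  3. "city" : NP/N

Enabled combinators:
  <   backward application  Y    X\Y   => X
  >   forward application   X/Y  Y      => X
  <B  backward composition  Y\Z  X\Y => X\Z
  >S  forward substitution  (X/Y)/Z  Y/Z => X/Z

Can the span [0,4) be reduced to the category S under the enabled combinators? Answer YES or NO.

YES

[0,4] S   >
  [0,2] S/(PP/N)   <
    [0,1] "plan" : N
    [1,2] "liked" : (S/(PP/N))\N
  [2,4] PP/N   >S
    [2,3] "often" : (PP/NP)/N
    [3,4] "city" : NP/N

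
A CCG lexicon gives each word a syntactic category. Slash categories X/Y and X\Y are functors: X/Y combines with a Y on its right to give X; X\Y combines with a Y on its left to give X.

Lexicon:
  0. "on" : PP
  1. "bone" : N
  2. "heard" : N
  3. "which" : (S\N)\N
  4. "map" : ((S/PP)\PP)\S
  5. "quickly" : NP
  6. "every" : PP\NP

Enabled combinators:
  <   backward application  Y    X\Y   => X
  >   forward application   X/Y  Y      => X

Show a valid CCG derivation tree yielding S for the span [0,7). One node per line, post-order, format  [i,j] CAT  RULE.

[0,7] S   >
  [0,5] S/PP   <
    [0,1] "on" : PP
    [1,5] (S/PP)\PP   <
      [1,4] S   <
        [1,2] "bone" : N
        [2,4] S\N   <
          [2,3] "heard" : N
          [3,4] "which" : (S\N)\N
      [4,5] "map" : ((S/PP)\PP)\S
  [5,7] PP   <
    [5,6] "quickly" : NP
    [6,7] "every" : PP\NP

[0,1] PP  lex  "on"
[1,2] N  lex  "bone"
[2,3] N  lex  "heard"
[3,4] (S\N)\N  lex  "which"
[2,4] S\N  <  k=3
[1,4] S  <  k=2
[4,5] ((S/PP)\PP)\S  lex  "map"
[1,5] (S/PP)\PP  <  k=4
[0,5] S/PP  <  k=1
[5,6] NP  lex  "quickly"
[6,7] PP\NP  lex  "every"
[5,7] PP  <  k=6
[0,7] S  >  k=5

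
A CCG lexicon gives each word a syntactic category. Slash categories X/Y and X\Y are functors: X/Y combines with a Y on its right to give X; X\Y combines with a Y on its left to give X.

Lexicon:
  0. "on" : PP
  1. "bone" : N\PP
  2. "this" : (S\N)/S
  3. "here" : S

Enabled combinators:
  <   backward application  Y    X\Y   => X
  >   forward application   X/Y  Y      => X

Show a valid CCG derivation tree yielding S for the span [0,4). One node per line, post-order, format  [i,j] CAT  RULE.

[0,4] S   <
  [0,2] N   <
    [0,1] "on" : PP
    [1,2] "bone" : N\PP
  [2,4] S\N   >
    [2,3] "this" : (S\N)/S
    [3,4] "here" : S

[0,1] PP  lex  "on"
[1,2] N\PP  lex  "bone"
[0,2] N  <  k=1
[2,3] (S\N)/S  lex  "this"
[3,4] S  lex  "here"
[2,4] S\N  >  k=3
[0,4] S  <  k=2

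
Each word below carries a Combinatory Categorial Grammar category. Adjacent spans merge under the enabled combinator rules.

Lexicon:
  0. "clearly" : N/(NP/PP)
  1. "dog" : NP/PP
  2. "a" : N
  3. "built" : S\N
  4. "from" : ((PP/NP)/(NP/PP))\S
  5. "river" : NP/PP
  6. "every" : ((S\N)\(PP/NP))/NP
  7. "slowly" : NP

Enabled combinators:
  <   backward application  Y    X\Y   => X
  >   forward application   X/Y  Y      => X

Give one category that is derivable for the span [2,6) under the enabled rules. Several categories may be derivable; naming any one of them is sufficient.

[0,8] S   <
  [0,2] N   >
    [0,1] "clearly" : N/(NP/PP)
    [1,2] "dog" : NP/PP
  [2,8] S\N   <
    [2,6] PP/NP   >
      [2,5] (PP/NP)/(NP/PP)   <
        [2,4] S   <
          [2,3] "a" : N
          [3,4] "built" : S\N
        [4,5] "from" : ((PP/NP)/(NP/PP))\S
      [5,6] "river" : NP/PP
    [6,8] (S\N)\(PP/NP)   >
      [6,7] "every" : ((S\N)\(PP/NP))/NP
      [7,8] "slowly" : NP

PP/NP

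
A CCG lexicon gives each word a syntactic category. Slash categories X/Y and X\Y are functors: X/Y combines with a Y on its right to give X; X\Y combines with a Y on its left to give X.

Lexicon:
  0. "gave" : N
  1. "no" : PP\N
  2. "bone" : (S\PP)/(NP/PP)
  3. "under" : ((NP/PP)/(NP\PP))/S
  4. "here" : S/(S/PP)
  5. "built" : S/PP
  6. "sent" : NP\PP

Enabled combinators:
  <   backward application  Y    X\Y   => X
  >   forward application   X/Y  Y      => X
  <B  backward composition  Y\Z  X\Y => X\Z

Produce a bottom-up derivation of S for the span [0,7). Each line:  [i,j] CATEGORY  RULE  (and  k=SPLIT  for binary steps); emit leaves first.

[0,1] N  lex  "gave"
[1,2] PP\N  lex  "no"
[0,2] PP  <  k=1
[2,3] (S\PP)/(NP/PP)  lex  "bone"
[3,4] ((NP/PP)/(NP\PP))/S  lex  "under"
[4,5] S/(S/PP)  lex  "here"
[5,6] S/PP  lex  "built"
[4,6] S  >  k=5
[3,6] (NP/PP)/(NP\PP)  >  k=4
[6,7] NP\PP  lex  "sent"
[3,7] NP/PP  >  k=6
[2,7] S\PP  >  k=3
[0,7] S  <  k=2

[0,7] S   <
  [0,2] PP   <
    [0,1] "gave" : N
    [1,2] "no" : PP\N
  [2,7] S\PP   >
    [2,3] "bone" : (S\PP)/(NP/PP)
    [3,7] NP/PP   >
      [3,6] (NP/PP)/(NP\PP)   >
        [3,4] "under" : ((NP/PP)/(NP\PP))/S
        [4,6] S   >
          [4,5] "here" : S/(S/PP)
          [5,6] "built" : S/PP
      [6,7] "sent" : NP\PP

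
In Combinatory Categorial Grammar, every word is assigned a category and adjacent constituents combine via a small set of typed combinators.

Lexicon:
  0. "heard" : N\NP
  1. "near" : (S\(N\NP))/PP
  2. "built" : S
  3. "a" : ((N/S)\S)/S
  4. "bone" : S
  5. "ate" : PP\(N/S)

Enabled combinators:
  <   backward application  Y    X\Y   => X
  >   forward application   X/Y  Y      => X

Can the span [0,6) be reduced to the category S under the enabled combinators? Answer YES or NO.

YES

[0,6] S   <
  [0,1] "heard" : N\NP
  [1,6] S\(N\NP)   >
    [1,2] "near" : (S\(N\NP))/PP
    [2,6] PP   <
      [2,5] N/S   <
        [2,3] "built" : S
        [3,5] (N/S)\S   >
          [3,4] "a" : ((N/S)\S)/S
          [4,5] "bone" : S
      [5,6] "ate" : PP\(N/S)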